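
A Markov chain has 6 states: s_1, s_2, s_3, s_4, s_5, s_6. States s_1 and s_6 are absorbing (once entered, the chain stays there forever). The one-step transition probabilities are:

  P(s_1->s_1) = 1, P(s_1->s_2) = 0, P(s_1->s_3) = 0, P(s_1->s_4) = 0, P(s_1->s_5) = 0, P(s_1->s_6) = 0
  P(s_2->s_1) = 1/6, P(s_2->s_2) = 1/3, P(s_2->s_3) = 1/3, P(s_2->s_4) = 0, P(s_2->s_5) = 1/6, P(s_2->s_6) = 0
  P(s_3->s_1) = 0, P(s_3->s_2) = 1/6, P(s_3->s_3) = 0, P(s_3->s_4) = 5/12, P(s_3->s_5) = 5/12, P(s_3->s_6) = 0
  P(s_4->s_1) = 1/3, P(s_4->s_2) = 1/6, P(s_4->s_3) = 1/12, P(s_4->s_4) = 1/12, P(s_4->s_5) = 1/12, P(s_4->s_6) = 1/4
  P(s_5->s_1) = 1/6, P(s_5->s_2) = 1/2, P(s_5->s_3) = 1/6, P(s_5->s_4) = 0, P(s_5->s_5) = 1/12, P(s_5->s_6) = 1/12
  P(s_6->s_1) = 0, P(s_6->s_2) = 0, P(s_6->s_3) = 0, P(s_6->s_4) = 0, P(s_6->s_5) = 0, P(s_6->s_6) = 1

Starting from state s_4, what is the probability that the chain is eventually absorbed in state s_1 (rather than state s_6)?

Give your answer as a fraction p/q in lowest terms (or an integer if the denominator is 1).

Let a_i = P(absorbed in s_1 | start in state i).
Boundary conditions: a_s_1 = 1, a_s_6 = 0.
For each transient state i, a_i = sum_j P(i->j) * a_j:
  a_s_2 = 1/6*a_s_1 + 1/3*a_s_2 + 1/3*a_s_3 + 0*a_s_4 + 1/6*a_s_5 + 0*a_s_6
  a_s_3 = 0*a_s_1 + 1/6*a_s_2 + 0*a_s_3 + 5/12*a_s_4 + 5/12*a_s_5 + 0*a_s_6
  a_s_4 = 1/3*a_s_1 + 1/6*a_s_2 + 1/12*a_s_3 + 1/12*a_s_4 + 1/12*a_s_5 + 1/4*a_s_6
  a_s_5 = 1/6*a_s_1 + 1/2*a_s_2 + 1/6*a_s_3 + 0*a_s_4 + 1/12*a_s_5 + 1/12*a_s_6

Substituting a_s_1 = 1 and a_s_6 = 0, rearrange to (I - Q) a = r where r[i] = P(i -> s_1):
  [2/3, -1/3, 0, -1/6] . (a_s_2, a_s_3, a_s_4, a_s_5) = 1/6
  [-1/6, 1, -5/12, -5/12] . (a_s_2, a_s_3, a_s_4, a_s_5) = 0
  [-1/6, -1/12, 11/12, -1/12] . (a_s_2, a_s_3, a_s_4, a_s_5) = 1/3
  [-1/2, -1/6, 0, 11/12] . (a_s_2, a_s_3, a_s_4, a_s_5) = 1/6

Solving yields:
  a_s_2 = 2251/2858
  a_s_3 = 1008/1429
  a_s_4 = 912/1429
  a_s_5 = 1057/1429

Starting state is s_4, so the absorption probability is a_s_4 = 912/1429.

Answer: 912/1429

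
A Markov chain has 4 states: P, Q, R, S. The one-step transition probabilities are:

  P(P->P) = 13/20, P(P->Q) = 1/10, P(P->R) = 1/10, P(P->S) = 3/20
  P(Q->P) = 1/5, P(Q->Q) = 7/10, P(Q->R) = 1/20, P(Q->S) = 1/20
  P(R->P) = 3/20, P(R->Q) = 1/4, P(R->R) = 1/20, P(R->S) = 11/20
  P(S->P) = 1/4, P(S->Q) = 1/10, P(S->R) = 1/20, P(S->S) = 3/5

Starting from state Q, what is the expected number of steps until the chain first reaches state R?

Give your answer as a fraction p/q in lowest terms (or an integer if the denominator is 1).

Let h_i = expected steps to first reach R from state i.
Boundary: h_R = 0.
First-step equations for the other states:
  h_P = 1 + 13/20*h_P + 1/10*h_Q + 1/10*h_R + 3/20*h_S
  h_Q = 1 + 1/5*h_P + 7/10*h_Q + 1/20*h_R + 1/20*h_S
  h_S = 1 + 1/4*h_P + 1/10*h_Q + 1/20*h_R + 3/5*h_S

Substituting h_R = 0 and rearranging gives the linear system (I - Q) h = 1:
  [7/20, -1/10, -3/20] . (h_P, h_Q, h_S) = 1
  [-1/5, 3/10, -1/20] . (h_P, h_Q, h_S) = 1
  [-1/4, -1/10, 2/5] . (h_P, h_Q, h_S) = 1

Solving yields:
  h_P = 880/67
  h_Q = 970/67
  h_S = 960/67

Starting state is Q, so the expected hitting time is h_Q = 970/67.

Answer: 970/67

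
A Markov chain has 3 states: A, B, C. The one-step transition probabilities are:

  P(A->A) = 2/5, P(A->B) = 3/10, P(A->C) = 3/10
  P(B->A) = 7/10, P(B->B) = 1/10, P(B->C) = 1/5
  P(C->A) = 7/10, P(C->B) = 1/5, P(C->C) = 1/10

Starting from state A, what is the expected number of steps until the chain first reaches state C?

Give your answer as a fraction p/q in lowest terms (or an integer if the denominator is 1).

Let h_i = expected steps to first reach C from state i.
Boundary: h_C = 0.
First-step equations for the other states:
  h_A = 1 + 2/5*h_A + 3/10*h_B + 3/10*h_C
  h_B = 1 + 7/10*h_A + 1/10*h_B + 1/5*h_C

Substituting h_C = 0 and rearranging gives the linear system (I - Q) h = 1:
  [3/5, -3/10] . (h_A, h_B) = 1
  [-7/10, 9/10] . (h_A, h_B) = 1

Solving yields:
  h_A = 40/11
  h_B = 130/33

Starting state is A, so the expected hitting time is h_A = 40/11.

Answer: 40/11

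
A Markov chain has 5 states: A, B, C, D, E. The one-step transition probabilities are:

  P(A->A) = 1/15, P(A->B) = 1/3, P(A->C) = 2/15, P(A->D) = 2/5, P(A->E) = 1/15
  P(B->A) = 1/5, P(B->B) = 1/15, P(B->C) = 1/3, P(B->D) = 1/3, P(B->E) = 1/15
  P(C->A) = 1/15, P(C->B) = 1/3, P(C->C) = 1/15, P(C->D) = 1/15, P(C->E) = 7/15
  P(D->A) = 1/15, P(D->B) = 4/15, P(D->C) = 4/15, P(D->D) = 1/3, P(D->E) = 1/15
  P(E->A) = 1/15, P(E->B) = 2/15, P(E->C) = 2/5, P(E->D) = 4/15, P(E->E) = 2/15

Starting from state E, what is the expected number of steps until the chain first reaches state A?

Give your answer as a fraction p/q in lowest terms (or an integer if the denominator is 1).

Let h_i = expected steps to first reach A from state i.
Boundary: h_A = 0.
First-step equations for the other states:
  h_B = 1 + 1/5*h_A + 1/15*h_B + 1/3*h_C + 1/3*h_D + 1/15*h_E
  h_C = 1 + 1/15*h_A + 1/3*h_B + 1/15*h_C + 1/15*h_D + 7/15*h_E
  h_D = 1 + 1/15*h_A + 4/15*h_B + 4/15*h_C + 1/3*h_D + 1/15*h_E
  h_E = 1 + 1/15*h_A + 2/15*h_B + 2/5*h_C + 4/15*h_D + 2/15*h_E

Substituting h_A = 0 and rearranging gives the linear system (I - Q) h = 1:
  [14/15, -1/3, -1/3, -1/15] . (h_B, h_C, h_D, h_E) = 1
  [-1/3, 14/15, -1/15, -7/15] . (h_B, h_C, h_D, h_E) = 1
  [-4/15, -4/15, 2/3, -1/15] . (h_B, h_C, h_D, h_E) = 1
  [-2/15, -2/5, -4/15, 13/15] . (h_B, h_C, h_D, h_E) = 1

Solving yields:
  h_B = 9595/1031
  h_C = 10785/1031
  h_D = 10795/1031
  h_E = 10965/1031

Starting state is E, so the expected hitting time is h_E = 10965/1031.

Answer: 10965/1031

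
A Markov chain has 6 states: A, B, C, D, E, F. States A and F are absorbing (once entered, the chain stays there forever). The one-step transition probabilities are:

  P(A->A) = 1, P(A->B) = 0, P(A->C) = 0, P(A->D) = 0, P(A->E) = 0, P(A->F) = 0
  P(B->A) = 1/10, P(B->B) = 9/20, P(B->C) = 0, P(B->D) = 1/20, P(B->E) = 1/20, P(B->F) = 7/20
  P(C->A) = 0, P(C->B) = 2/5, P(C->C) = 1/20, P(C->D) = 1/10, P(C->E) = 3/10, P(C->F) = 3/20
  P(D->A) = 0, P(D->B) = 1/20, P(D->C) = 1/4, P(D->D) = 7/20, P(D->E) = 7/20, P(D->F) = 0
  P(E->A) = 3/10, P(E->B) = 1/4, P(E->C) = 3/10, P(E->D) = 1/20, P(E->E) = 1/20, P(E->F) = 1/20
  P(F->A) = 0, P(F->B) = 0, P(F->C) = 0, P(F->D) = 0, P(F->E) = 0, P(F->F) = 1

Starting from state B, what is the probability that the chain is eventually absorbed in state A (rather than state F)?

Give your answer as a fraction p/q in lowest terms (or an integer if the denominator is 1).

Answer: 1247/4694

Derivation:
Let a_i = P(absorbed in A | start in state i).
Boundary conditions: a_A = 1, a_F = 0.
For each transient state i, a_i = sum_j P(i->j) * a_j:
  a_B = 1/10*a_A + 9/20*a_B + 0*a_C + 1/20*a_D + 1/20*a_E + 7/20*a_F
  a_C = 0*a_A + 2/5*a_B + 1/20*a_C + 1/10*a_D + 3/10*a_E + 3/20*a_F
  a_D = 0*a_A + 1/20*a_B + 1/4*a_C + 7/20*a_D + 7/20*a_E + 0*a_F
  a_E = 3/10*a_A + 1/4*a_B + 3/10*a_C + 1/20*a_D + 1/20*a_E + 1/20*a_F

Substituting a_A = 1 and a_F = 0, rearrange to (I - Q) a = r where r[i] = P(i -> A):
  [11/20, 0, -1/20, -1/20] . (a_B, a_C, a_D, a_E) = 1/10
  [-2/5, 19/20, -1/10, -3/10] . (a_B, a_C, a_D, a_E) = 0
  [-1/20, -1/4, 13/20, -7/20] . (a_B, a_C, a_D, a_E) = 0
  [-1/4, -3/10, -1/20, 19/20] . (a_B, a_C, a_D, a_E) = 3/10

Solving yields:
  a_B = 1247/4694
  a_C = 741/2347
  a_D = 974/2347
  a_E = 2381/4694

Starting state is B, so the absorption probability is a_B = 1247/4694.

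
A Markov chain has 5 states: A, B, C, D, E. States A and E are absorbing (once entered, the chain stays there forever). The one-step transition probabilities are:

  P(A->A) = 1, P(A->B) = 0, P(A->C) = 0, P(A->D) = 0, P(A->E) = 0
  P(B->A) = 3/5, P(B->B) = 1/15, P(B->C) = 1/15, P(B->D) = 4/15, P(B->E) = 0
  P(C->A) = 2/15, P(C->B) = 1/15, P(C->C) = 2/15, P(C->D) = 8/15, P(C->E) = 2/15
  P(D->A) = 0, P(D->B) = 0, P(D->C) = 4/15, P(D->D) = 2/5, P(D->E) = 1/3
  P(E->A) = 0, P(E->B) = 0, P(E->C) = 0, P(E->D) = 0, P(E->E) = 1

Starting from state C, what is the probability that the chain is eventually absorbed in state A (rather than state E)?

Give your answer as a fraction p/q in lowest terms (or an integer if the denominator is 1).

Let a_i = P(absorbed in A | start in state i).
Boundary conditions: a_A = 1, a_E = 0.
For each transient state i, a_i = sum_j P(i->j) * a_j:
  a_B = 3/5*a_A + 1/15*a_B + 1/15*a_C + 4/15*a_D + 0*a_E
  a_C = 2/15*a_A + 1/15*a_B + 2/15*a_C + 8/15*a_D + 2/15*a_E
  a_D = 0*a_A + 0*a_B + 4/15*a_C + 2/5*a_D + 1/3*a_E

Substituting a_A = 1 and a_E = 0, rearrange to (I - Q) a = r where r[i] = P(i -> A):
  [14/15, -1/15, -4/15] . (a_B, a_C, a_D) = 3/5
  [-1/15, 13/15, -8/15] . (a_B, a_C, a_D) = 2/15
  [0, -4/15, 3/5] . (a_B, a_C, a_D) = 0

Solving yields:
  a_B = 163/233
  a_C = 333/1165
  a_D = 148/1165

Starting state is C, so the absorption probability is a_C = 333/1165.

Answer: 333/1165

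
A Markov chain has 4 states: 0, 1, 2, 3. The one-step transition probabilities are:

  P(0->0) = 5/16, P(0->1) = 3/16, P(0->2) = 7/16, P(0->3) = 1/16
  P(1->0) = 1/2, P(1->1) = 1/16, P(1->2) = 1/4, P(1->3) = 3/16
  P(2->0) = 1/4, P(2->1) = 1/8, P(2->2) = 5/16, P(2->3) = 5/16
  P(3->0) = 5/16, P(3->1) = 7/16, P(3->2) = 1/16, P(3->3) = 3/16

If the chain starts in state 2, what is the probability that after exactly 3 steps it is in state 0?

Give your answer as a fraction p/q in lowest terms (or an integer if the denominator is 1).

Answer: 1391/4096

Derivation:
Computing P^3 by repeated multiplication:
P^1 =
  0: [5/16, 3/16, 7/16, 1/16]
  1: [1/2, 1/16, 1/4, 3/16]
  2: [1/4, 1/8, 5/16, 5/16]
  3: [5/16, 7/16, 1/16, 3/16]
P^2 =
  0: [41/128, 39/256, 83/256, 13/64]
  1: [79/256, 27/128, 83/256, 5/32]
  2: [81/256, 59/256, 33/128, 25/128]
  3: [25/64, 45/256, 71/256, 5/32]
P^3 =
  0: [657/2048, 815/4096, 1197/4096, 385/2048]
  1: [1359/4096, 737/4096, 153/512, 97/512]
  2: [1391/4096, 49/256, 1183/4096, 369/2048]
  3: [21/64, 767/4096, 1275/4096, 355/2048]

(P^3)[2 -> 0] = 1391/4096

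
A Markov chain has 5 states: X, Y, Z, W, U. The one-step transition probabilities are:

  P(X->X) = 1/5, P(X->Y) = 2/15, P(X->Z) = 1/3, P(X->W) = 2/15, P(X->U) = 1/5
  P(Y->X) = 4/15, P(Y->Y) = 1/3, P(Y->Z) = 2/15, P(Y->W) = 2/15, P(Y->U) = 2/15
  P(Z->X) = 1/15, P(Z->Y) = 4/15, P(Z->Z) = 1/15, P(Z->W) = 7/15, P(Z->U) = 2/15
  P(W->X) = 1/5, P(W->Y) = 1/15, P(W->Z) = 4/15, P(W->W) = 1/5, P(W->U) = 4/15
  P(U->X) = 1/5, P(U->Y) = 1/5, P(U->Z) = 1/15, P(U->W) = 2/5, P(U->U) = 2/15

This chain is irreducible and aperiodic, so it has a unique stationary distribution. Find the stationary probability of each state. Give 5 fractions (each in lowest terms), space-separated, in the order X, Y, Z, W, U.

Answer: 2441/12950 493/2590 47/259 3357/12950 2337/12950

Derivation:
The stationary distribution satisfies pi = pi * P, i.e.:
  pi_X = 1/5*pi_X + 4/15*pi_Y + 1/15*pi_Z + 1/5*pi_W + 1/5*pi_U
  pi_Y = 2/15*pi_X + 1/3*pi_Y + 4/15*pi_Z + 1/15*pi_W + 1/5*pi_U
  pi_Z = 1/3*pi_X + 2/15*pi_Y + 1/15*pi_Z + 4/15*pi_W + 1/15*pi_U
  pi_W = 2/15*pi_X + 2/15*pi_Y + 7/15*pi_Z + 1/5*pi_W + 2/5*pi_U
  pi_U = 1/5*pi_X + 2/15*pi_Y + 2/15*pi_Z + 4/15*pi_W + 2/15*pi_U
with normalization: pi_X + pi_Y + pi_Z + pi_W + pi_U = 1.

Using the first 4 balance equations plus normalization, the linear system A*pi = b is:
  [-4/5, 4/15, 1/15, 1/5, 1/5] . pi = 0
  [2/15, -2/3, 4/15, 1/15, 1/5] . pi = 0
  [1/3, 2/15, -14/15, 4/15, 1/15] . pi = 0
  [2/15, 2/15, 7/15, -4/5, 2/5] . pi = 0
  [1, 1, 1, 1, 1] . pi = 1

Solving yields:
  pi_X = 2441/12950
  pi_Y = 493/2590
  pi_Z = 47/259
  pi_W = 3357/12950
  pi_U = 2337/12950

Verification (pi * P):
  2441/12950*1/5 + 493/2590*4/15 + 47/259*1/15 + 3357/12950*1/5 + 2337/12950*1/5 = 2441/12950 = pi_X  (ok)
  2441/12950*2/15 + 493/2590*1/3 + 47/259*4/15 + 3357/12950*1/15 + 2337/12950*1/5 = 493/2590 = pi_Y  (ok)
  2441/12950*1/3 + 493/2590*2/15 + 47/259*1/15 + 3357/12950*4/15 + 2337/12950*1/15 = 47/259 = pi_Z  (ok)
  2441/12950*2/15 + 493/2590*2/15 + 47/259*7/15 + 3357/12950*1/5 + 2337/12950*2/5 = 3357/12950 = pi_W  (ok)
  2441/12950*1/5 + 493/2590*2/15 + 47/259*2/15 + 3357/12950*4/15 + 2337/12950*2/15 = 2337/12950 = pi_U  (ok)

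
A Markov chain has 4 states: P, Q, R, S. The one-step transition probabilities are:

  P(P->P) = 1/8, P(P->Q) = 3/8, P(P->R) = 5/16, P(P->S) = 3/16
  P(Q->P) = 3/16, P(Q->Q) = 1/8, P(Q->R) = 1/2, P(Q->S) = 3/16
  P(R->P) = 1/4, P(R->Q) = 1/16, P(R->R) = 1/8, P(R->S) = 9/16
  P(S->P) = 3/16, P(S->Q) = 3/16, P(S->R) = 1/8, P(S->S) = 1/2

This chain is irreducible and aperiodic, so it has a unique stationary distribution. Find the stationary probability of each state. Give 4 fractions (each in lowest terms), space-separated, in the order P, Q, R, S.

The stationary distribution satisfies pi = pi * P, i.e.:
  pi_P = 1/8*pi_P + 3/16*pi_Q + 1/4*pi_R + 3/16*pi_S
  pi_Q = 3/8*pi_P + 1/8*pi_Q + 1/16*pi_R + 3/16*pi_S
  pi_R = 5/16*pi_P + 1/2*pi_Q + 1/8*pi_R + 1/8*pi_S
  pi_S = 3/16*pi_P + 3/16*pi_Q + 9/16*pi_R + 1/2*pi_S
with normalization: pi_P + pi_Q + pi_R + pi_S = 1.

Using the first 3 balance equations plus normalization, the linear system A*pi = b is:
  [-7/8, 3/16, 1/4, 3/16] . pi = 0
  [3/8, -7/8, 1/16, 3/16] . pi = 0
  [5/16, 1/2, -7/8, 1/8] . pi = 0
  [1, 1, 1, 1] . pi = 1

Solving yields:
  pi_P = 904/4759
  pi_Q = 871/4759
  pi_R = 1091/4759
  pi_S = 1893/4759

Verification (pi * P):
  904/4759*1/8 + 871/4759*3/16 + 1091/4759*1/4 + 1893/4759*3/16 = 904/4759 = pi_P  (ok)
  904/4759*3/8 + 871/4759*1/8 + 1091/4759*1/16 + 1893/4759*3/16 = 871/4759 = pi_Q  (ok)
  904/4759*5/16 + 871/4759*1/2 + 1091/4759*1/8 + 1893/4759*1/8 = 1091/4759 = pi_R  (ok)
  904/4759*3/16 + 871/4759*3/16 + 1091/4759*9/16 + 1893/4759*1/2 = 1893/4759 = pi_S  (ok)

Answer: 904/4759 871/4759 1091/4759 1893/4759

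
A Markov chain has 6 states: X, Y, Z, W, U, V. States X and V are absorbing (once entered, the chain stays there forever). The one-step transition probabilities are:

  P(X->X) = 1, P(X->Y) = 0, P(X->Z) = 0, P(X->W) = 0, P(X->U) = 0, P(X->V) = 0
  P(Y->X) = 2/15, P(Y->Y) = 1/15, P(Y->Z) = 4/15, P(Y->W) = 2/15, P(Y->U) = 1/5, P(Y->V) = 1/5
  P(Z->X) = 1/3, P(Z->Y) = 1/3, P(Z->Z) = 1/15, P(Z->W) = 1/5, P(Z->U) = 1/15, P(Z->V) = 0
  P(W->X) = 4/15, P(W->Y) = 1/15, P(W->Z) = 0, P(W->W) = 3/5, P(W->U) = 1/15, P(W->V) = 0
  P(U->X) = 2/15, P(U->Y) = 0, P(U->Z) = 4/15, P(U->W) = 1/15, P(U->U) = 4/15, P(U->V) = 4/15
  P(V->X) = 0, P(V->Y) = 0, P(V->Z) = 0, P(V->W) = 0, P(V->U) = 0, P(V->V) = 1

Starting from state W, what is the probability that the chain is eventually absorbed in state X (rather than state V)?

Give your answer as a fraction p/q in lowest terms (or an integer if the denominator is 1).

Let a_i = P(absorbed in X | start in state i).
Boundary conditions: a_X = 1, a_V = 0.
For each transient state i, a_i = sum_j P(i->j) * a_j:
  a_Y = 2/15*a_X + 1/15*a_Y + 4/15*a_Z + 2/15*a_W + 1/5*a_U + 1/5*a_V
  a_Z = 1/3*a_X + 1/3*a_Y + 1/15*a_Z + 1/5*a_W + 1/15*a_U + 0*a_V
  a_W = 4/15*a_X + 1/15*a_Y + 0*a_Z + 3/5*a_W + 1/15*a_U + 0*a_V
  a_U = 2/15*a_X + 0*a_Y + 4/15*a_Z + 1/15*a_W + 4/15*a_U + 4/15*a_V

Substituting a_X = 1 and a_V = 0, rearrange to (I - Q) a = r where r[i] = P(i -> X):
  [14/15, -4/15, -2/15, -1/5] . (a_Y, a_Z, a_W, a_U) = 2/15
  [-1/3, 14/15, -1/5, -1/15] . (a_Y, a_Z, a_W, a_U) = 1/3
  [-1/15, 0, 2/5, -1/15] . (a_Y, a_Z, a_W, a_U) = 4/15
  [0, -4/15, -1/15, 11/15] . (a_Y, a_Z, a_W, a_U) = 2/15

Solving yields:
  a_Y = 3068/5011
  a_Z = 8013/10022
  a_W = 4312/5011
  a_U = 2760/5011

Starting state is W, so the absorption probability is a_W = 4312/5011.

Answer: 4312/5011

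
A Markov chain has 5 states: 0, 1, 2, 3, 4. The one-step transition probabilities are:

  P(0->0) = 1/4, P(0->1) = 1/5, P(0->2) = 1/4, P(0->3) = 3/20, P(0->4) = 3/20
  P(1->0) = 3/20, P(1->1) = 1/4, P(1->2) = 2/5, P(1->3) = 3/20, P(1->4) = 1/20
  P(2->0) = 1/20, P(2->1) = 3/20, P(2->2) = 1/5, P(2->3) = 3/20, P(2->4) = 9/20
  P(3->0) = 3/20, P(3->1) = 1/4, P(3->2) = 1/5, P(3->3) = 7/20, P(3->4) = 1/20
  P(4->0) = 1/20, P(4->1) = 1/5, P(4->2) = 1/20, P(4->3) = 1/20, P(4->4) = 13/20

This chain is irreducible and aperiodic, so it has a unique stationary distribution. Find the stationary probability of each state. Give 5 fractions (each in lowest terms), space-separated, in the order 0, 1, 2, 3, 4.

Answer: 465/4366 1815/8732 23/118 1259/8732 1513/4366

Derivation:
The stationary distribution satisfies pi = pi * P, i.e.:
  pi_0 = 1/4*pi_0 + 3/20*pi_1 + 1/20*pi_2 + 3/20*pi_3 + 1/20*pi_4
  pi_1 = 1/5*pi_0 + 1/4*pi_1 + 3/20*pi_2 + 1/4*pi_3 + 1/5*pi_4
  pi_2 = 1/4*pi_0 + 2/5*pi_1 + 1/5*pi_2 + 1/5*pi_3 + 1/20*pi_4
  pi_3 = 3/20*pi_0 + 3/20*pi_1 + 3/20*pi_2 + 7/20*pi_3 + 1/20*pi_4
  pi_4 = 3/20*pi_0 + 1/20*pi_1 + 9/20*pi_2 + 1/20*pi_3 + 13/20*pi_4
with normalization: pi_0 + pi_1 + pi_2 + pi_3 + pi_4 = 1.

Using the first 4 balance equations plus normalization, the linear system A*pi = b is:
  [-3/4, 3/20, 1/20, 3/20, 1/20] . pi = 0
  [1/5, -3/4, 3/20, 1/4, 1/5] . pi = 0
  [1/4, 2/5, -4/5, 1/5, 1/20] . pi = 0
  [3/20, 3/20, 3/20, -13/20, 1/20] . pi = 0
  [1, 1, 1, 1, 1] . pi = 1

Solving yields:
  pi_0 = 465/4366
  pi_1 = 1815/8732
  pi_2 = 23/118
  pi_3 = 1259/8732
  pi_4 = 1513/4366

Verification (pi * P):
  465/4366*1/4 + 1815/8732*3/20 + 23/118*1/20 + 1259/8732*3/20 + 1513/4366*1/20 = 465/4366 = pi_0  (ok)
  465/4366*1/5 + 1815/8732*1/4 + 23/118*3/20 + 1259/8732*1/4 + 1513/4366*1/5 = 1815/8732 = pi_1  (ok)
  465/4366*1/4 + 1815/8732*2/5 + 23/118*1/5 + 1259/8732*1/5 + 1513/4366*1/20 = 23/118 = pi_2  (ok)
  465/4366*3/20 + 1815/8732*3/20 + 23/118*3/20 + 1259/8732*7/20 + 1513/4366*1/20 = 1259/8732 = pi_3  (ok)
  465/4366*3/20 + 1815/8732*1/20 + 23/118*9/20 + 1259/8732*1/20 + 1513/4366*13/20 = 1513/4366 = pi_4  (ok)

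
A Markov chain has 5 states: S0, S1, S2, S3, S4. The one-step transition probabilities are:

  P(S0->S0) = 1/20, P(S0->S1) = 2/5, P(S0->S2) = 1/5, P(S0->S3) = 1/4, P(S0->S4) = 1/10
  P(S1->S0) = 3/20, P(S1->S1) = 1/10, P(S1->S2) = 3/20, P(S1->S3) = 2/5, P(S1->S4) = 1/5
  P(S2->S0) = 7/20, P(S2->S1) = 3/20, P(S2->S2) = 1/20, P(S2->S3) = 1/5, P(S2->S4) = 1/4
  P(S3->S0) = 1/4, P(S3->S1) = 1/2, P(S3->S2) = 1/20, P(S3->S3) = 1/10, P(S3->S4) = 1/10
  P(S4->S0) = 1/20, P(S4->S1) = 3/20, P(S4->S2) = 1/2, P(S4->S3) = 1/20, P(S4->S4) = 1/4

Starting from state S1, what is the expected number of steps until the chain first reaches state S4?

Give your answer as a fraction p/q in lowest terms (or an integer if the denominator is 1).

Let h_i = expected steps to first reach S4 from state i.
Boundary: h_S4 = 0.
First-step equations for the other states:
  h_S0 = 1 + 1/20*h_S0 + 2/5*h_S1 + 1/5*h_S2 + 1/4*h_S3 + 1/10*h_S4
  h_S1 = 1 + 3/20*h_S0 + 1/10*h_S1 + 3/20*h_S2 + 2/5*h_S3 + 1/5*h_S4
  h_S2 = 1 + 7/20*h_S0 + 3/20*h_S1 + 1/20*h_S2 + 1/5*h_S3 + 1/4*h_S4
  h_S3 = 1 + 1/4*h_S0 + 1/2*h_S1 + 1/20*h_S2 + 1/10*h_S3 + 1/10*h_S4

Substituting h_S4 = 0 and rearranging gives the linear system (I - Q) h = 1:
  [19/20, -2/5, -1/5, -1/4] . (h_S0, h_S1, h_S2, h_S3) = 1
  [-3/20, 9/10, -3/20, -2/5] . (h_S0, h_S1, h_S2, h_S3) = 1
  [-7/20, -3/20, 19/20, -1/5] . (h_S0, h_S1, h_S2, h_S3) = 1
  [-1/4, -1/2, -1/20, 9/10] . (h_S0, h_S1, h_S2, h_S3) = 1

Solving yields:
  h_S0 = 133760/19989
  h_S1 = 13800/2221
  h_S2 = 118340/19989
  h_S3 = 44980/6663

Starting state is S1, so the expected hitting time is h_S1 = 13800/2221.

Answer: 13800/2221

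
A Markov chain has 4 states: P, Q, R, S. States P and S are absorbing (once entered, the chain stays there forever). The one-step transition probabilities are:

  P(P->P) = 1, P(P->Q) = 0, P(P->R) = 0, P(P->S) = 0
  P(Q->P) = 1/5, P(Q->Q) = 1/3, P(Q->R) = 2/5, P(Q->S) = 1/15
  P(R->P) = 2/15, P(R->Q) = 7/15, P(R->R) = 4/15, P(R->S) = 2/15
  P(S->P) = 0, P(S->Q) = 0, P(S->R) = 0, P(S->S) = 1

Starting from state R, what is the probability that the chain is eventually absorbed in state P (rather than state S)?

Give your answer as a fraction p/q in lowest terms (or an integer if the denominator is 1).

Answer: 41/68

Derivation:
Let a_i = P(absorbed in P | start in state i).
Boundary conditions: a_P = 1, a_S = 0.
For each transient state i, a_i = sum_j P(i->j) * a_j:
  a_Q = 1/5*a_P + 1/3*a_Q + 2/5*a_R + 1/15*a_S
  a_R = 2/15*a_P + 7/15*a_Q + 4/15*a_R + 2/15*a_S

Substituting a_P = 1 and a_S = 0, rearrange to (I - Q) a = r where r[i] = P(i -> P):
  [2/3, -2/5] . (a_Q, a_R) = 1/5
  [-7/15, 11/15] . (a_Q, a_R) = 2/15

Solving yields:
  a_Q = 45/68
  a_R = 41/68

Starting state is R, so the absorption probability is a_R = 41/68.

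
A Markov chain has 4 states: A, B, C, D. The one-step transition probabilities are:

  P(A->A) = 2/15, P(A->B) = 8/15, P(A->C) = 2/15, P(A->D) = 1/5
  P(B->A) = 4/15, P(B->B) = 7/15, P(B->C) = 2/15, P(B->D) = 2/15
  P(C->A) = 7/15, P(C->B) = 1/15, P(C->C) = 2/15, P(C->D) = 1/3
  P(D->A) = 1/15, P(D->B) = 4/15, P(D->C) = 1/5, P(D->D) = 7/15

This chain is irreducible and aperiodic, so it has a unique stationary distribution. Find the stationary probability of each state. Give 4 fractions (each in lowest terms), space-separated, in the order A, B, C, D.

The stationary distribution satisfies pi = pi * P, i.e.:
  pi_A = 2/15*pi_A + 4/15*pi_B + 7/15*pi_C + 1/15*pi_D
  pi_B = 8/15*pi_A + 7/15*pi_B + 1/15*pi_C + 4/15*pi_D
  pi_C = 2/15*pi_A + 2/15*pi_B + 2/15*pi_C + 1/5*pi_D
  pi_D = 1/5*pi_A + 2/15*pi_B + 1/3*pi_C + 7/15*pi_D
with normalization: pi_A + pi_B + pi_C + pi_D = 1.

Using the first 3 balance equations plus normalization, the linear system A*pi = b is:
  [-13/15, 4/15, 7/15, 1/15] . pi = 0
  [8/15, -8/15, 1/15, 4/15] . pi = 0
  [2/15, 2/15, -13/15, 1/5] . pi = 0
  [1, 1, 1, 1] . pi = 1

Solving yields:
  pi_A = 26/121
  pi_B = 311/847
  pi_C = 128/847
  pi_D = 226/847

Verification (pi * P):
  26/121*2/15 + 311/847*4/15 + 128/847*7/15 + 226/847*1/15 = 26/121 = pi_A  (ok)
  26/121*8/15 + 311/847*7/15 + 128/847*1/15 + 226/847*4/15 = 311/847 = pi_B  (ok)
  26/121*2/15 + 311/847*2/15 + 128/847*2/15 + 226/847*1/5 = 128/847 = pi_C  (ok)
  26/121*1/5 + 311/847*2/15 + 128/847*1/3 + 226/847*7/15 = 226/847 = pi_D  (ok)

Answer: 26/121 311/847 128/847 226/847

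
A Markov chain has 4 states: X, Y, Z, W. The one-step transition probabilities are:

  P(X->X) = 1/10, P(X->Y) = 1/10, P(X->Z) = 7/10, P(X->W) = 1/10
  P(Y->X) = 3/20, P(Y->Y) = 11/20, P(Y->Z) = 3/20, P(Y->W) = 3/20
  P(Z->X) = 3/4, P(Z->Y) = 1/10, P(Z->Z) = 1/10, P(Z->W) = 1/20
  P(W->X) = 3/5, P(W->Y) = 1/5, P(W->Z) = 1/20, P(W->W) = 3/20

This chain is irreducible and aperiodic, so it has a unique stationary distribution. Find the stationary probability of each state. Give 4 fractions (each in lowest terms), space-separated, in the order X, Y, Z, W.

Answer: 803/2153 430/2153 708/2153 212/2153

Derivation:
The stationary distribution satisfies pi = pi * P, i.e.:
  pi_X = 1/10*pi_X + 3/20*pi_Y + 3/4*pi_Z + 3/5*pi_W
  pi_Y = 1/10*pi_X + 11/20*pi_Y + 1/10*pi_Z + 1/5*pi_W
  pi_Z = 7/10*pi_X + 3/20*pi_Y + 1/10*pi_Z + 1/20*pi_W
  pi_W = 1/10*pi_X + 3/20*pi_Y + 1/20*pi_Z + 3/20*pi_W
with normalization: pi_X + pi_Y + pi_Z + pi_W = 1.

Using the first 3 balance equations plus normalization, the linear system A*pi = b is:
  [-9/10, 3/20, 3/4, 3/5] . pi = 0
  [1/10, -9/20, 1/10, 1/5] . pi = 0
  [7/10, 3/20, -9/10, 1/20] . pi = 0
  [1, 1, 1, 1] . pi = 1

Solving yields:
  pi_X = 803/2153
  pi_Y = 430/2153
  pi_Z = 708/2153
  pi_W = 212/2153

Verification (pi * P):
  803/2153*1/10 + 430/2153*3/20 + 708/2153*3/4 + 212/2153*3/5 = 803/2153 = pi_X  (ok)
  803/2153*1/10 + 430/2153*11/20 + 708/2153*1/10 + 212/2153*1/5 = 430/2153 = pi_Y  (ok)
  803/2153*7/10 + 430/2153*3/20 + 708/2153*1/10 + 212/2153*1/20 = 708/2153 = pi_Z  (ok)
  803/2153*1/10 + 430/2153*3/20 + 708/2153*1/20 + 212/2153*3/20 = 212/2153 = pi_W  (ok)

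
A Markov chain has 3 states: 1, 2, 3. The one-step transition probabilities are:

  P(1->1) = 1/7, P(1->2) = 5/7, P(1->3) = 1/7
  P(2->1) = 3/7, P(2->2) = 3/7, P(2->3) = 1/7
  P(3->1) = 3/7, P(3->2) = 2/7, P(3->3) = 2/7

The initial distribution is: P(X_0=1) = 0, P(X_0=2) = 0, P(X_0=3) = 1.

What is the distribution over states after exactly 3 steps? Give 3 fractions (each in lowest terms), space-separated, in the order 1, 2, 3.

Answer: 117/343 24/49 58/343

Derivation:
Propagating the distribution step by step (d_{t+1} = d_t * P):
d_0 = (1=0, 2=0, 3=1)
  d_1[1] = 0*1/7 + 0*3/7 + 1*3/7 = 3/7
  d_1[2] = 0*5/7 + 0*3/7 + 1*2/7 = 2/7
  d_1[3] = 0*1/7 + 0*1/7 + 1*2/7 = 2/7
d_1 = (1=3/7, 2=2/7, 3=2/7)
  d_2[1] = 3/7*1/7 + 2/7*3/7 + 2/7*3/7 = 15/49
  d_2[2] = 3/7*5/7 + 2/7*3/7 + 2/7*2/7 = 25/49
  d_2[3] = 3/7*1/7 + 2/7*1/7 + 2/7*2/7 = 9/49
d_2 = (1=15/49, 2=25/49, 3=9/49)
  d_3[1] = 15/49*1/7 + 25/49*3/7 + 9/49*3/7 = 117/343
  d_3[2] = 15/49*5/7 + 25/49*3/7 + 9/49*2/7 = 24/49
  d_3[3] = 15/49*1/7 + 25/49*1/7 + 9/49*2/7 = 58/343
d_3 = (1=117/343, 2=24/49, 3=58/343)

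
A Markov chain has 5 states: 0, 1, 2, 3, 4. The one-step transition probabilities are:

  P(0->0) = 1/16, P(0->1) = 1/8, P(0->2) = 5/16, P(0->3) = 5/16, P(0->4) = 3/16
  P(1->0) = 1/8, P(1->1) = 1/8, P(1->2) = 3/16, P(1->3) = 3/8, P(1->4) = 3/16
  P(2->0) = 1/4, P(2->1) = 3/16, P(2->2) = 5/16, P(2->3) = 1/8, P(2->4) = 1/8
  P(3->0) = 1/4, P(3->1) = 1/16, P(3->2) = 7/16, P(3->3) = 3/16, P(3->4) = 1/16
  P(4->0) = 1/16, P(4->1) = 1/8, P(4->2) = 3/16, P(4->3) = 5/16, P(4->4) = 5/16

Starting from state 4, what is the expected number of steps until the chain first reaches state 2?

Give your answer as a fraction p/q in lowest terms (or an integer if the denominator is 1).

Let h_i = expected steps to first reach 2 from state i.
Boundary: h_2 = 0.
First-step equations for the other states:
  h_0 = 1 + 1/16*h_0 + 1/8*h_1 + 5/16*h_2 + 5/16*h_3 + 3/16*h_4
  h_1 = 1 + 1/8*h_0 + 1/8*h_1 + 3/16*h_2 + 3/8*h_3 + 3/16*h_4
  h_3 = 1 + 1/4*h_0 + 1/16*h_1 + 7/16*h_2 + 3/16*h_3 + 1/16*h_4
  h_4 = 1 + 1/16*h_0 + 1/8*h_1 + 3/16*h_2 + 5/16*h_3 + 5/16*h_4

Substituting h_2 = 0 and rearranging gives the linear system (I - Q) h = 1:
  [15/16, -1/8, -5/16, -3/16] . (h_0, h_1, h_3, h_4) = 1
  [-1/8, 7/8, -3/8, -3/16] . (h_0, h_1, h_3, h_4) = 1
  [-1/4, -1/16, 13/16, -1/16] . (h_0, h_1, h_3, h_4) = 1
  [-1/16, -1/8, -5/16, 11/16] . (h_0, h_1, h_3, h_4) = 1

Solving yields:
  h_0 = 16184/5063
  h_1 = 18072/5063
  h_3 = 14024/5063
  h_4 = 18496/5063

Starting state is 4, so the expected hitting time is h_4 = 18496/5063.

Answer: 18496/5063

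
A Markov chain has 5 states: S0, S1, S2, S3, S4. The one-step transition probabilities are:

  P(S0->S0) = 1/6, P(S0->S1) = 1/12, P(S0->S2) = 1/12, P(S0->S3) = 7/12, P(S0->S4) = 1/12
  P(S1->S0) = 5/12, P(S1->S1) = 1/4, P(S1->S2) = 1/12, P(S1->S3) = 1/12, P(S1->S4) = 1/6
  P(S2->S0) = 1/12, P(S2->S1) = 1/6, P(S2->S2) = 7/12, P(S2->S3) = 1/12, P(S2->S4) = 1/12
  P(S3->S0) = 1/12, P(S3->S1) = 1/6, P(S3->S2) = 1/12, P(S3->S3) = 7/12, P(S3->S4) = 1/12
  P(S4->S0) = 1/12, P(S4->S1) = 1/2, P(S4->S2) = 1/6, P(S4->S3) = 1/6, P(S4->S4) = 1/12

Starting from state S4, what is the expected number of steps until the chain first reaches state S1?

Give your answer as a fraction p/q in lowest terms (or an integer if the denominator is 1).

Answer: 132/37

Derivation:
Let h_i = expected steps to first reach S1 from state i.
Boundary: h_S1 = 0.
First-step equations for the other states:
  h_S0 = 1 + 1/6*h_S0 + 1/12*h_S1 + 1/12*h_S2 + 7/12*h_S3 + 1/12*h_S4
  h_S2 = 1 + 1/12*h_S0 + 1/6*h_S1 + 7/12*h_S2 + 1/12*h_S3 + 1/12*h_S4
  h_S3 = 1 + 1/12*h_S0 + 1/6*h_S1 + 1/12*h_S2 + 7/12*h_S3 + 1/12*h_S4
  h_S4 = 1 + 1/12*h_S0 + 1/2*h_S1 + 1/6*h_S2 + 1/6*h_S3 + 1/12*h_S4

Substituting h_S1 = 0 and rearranging gives the linear system (I - Q) h = 1:
  [5/6, -1/12, -7/12, -1/12] . (h_S0, h_S2, h_S3, h_S4) = 1
  [-1/12, 5/12, -1/12, -1/12] . (h_S0, h_S2, h_S3, h_S4) = 1
  [-1/12, -1/12, 5/12, -1/12] . (h_S0, h_S2, h_S3, h_S4) = 1
  [-1/12, -1/6, -1/6, 11/12] . (h_S0, h_S2, h_S3, h_S4) = 1

Solving yields:
  h_S0 = 216/37
  h_S2 = 198/37
  h_S3 = 198/37
  h_S4 = 132/37

Starting state is S4, so the expected hitting time is h_S4 = 132/37.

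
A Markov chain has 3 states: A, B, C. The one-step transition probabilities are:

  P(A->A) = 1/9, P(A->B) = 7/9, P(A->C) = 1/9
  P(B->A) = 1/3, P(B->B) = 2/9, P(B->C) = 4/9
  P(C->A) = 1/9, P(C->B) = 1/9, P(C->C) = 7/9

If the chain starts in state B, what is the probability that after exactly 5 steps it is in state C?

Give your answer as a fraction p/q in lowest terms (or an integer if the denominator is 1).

Computing P^5 by repeated multiplication:
P^1 =
  A: [1/9, 7/9, 1/9]
  B: [1/3, 2/9, 4/9]
  C: [1/9, 1/9, 7/9]
P^2 =
  A: [23/81, 22/81, 4/9]
  B: [13/81, 29/81, 13/27]
  C: [11/81, 16/81, 2/3]
P^3 =
  A: [125/729, 241/729, 121/243]
  B: [139/729, 188/729, 134/243]
  C: [113/729, 163/729, 151/243]
P^4 =
  A: [1211/6561, 1720/6561, 1210/2187]
  B: [1105/6561, 1751/6561, 1235/2187]
  C: [1055/6561, 1570/6561, 1312/2187]
P^5 =
  A: [10001/59049, 15547/59049, 11167/19683]
  B: [10063/59049, 14942/59049, 11348/19683]
  C: [9701/59049, 14461/59049, 11629/19683]

(P^5)[B -> C] = 11348/19683

Answer: 11348/19683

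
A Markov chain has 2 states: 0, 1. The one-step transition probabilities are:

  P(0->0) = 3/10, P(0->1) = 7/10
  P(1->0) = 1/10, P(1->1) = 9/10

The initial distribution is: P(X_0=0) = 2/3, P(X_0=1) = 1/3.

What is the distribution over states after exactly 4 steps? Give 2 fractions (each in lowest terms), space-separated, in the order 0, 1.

Propagating the distribution step by step (d_{t+1} = d_t * P):
d_0 = (0=2/3, 1=1/3)
  d_1[0] = 2/3*3/10 + 1/3*1/10 = 7/30
  d_1[1] = 2/3*7/10 + 1/3*9/10 = 23/30
d_1 = (0=7/30, 1=23/30)
  d_2[0] = 7/30*3/10 + 23/30*1/10 = 11/75
  d_2[1] = 7/30*7/10 + 23/30*9/10 = 64/75
d_2 = (0=11/75, 1=64/75)
  d_3[0] = 11/75*3/10 + 64/75*1/10 = 97/750
  d_3[1] = 11/75*7/10 + 64/75*9/10 = 653/750
d_3 = (0=97/750, 1=653/750)
  d_4[0] = 97/750*3/10 + 653/750*1/10 = 236/1875
  d_4[1] = 97/750*7/10 + 653/750*9/10 = 1639/1875
d_4 = (0=236/1875, 1=1639/1875)

Answer: 236/1875 1639/1875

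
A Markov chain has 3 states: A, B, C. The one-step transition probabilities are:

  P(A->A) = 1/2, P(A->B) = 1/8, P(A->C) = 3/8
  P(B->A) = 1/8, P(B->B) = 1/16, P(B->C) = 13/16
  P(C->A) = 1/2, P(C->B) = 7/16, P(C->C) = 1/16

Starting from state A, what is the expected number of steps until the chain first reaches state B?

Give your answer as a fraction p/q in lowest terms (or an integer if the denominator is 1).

Let h_i = expected steps to first reach B from state i.
Boundary: h_B = 0.
First-step equations for the other states:
  h_A = 1 + 1/2*h_A + 1/8*h_B + 3/8*h_C
  h_C = 1 + 1/2*h_A + 7/16*h_B + 1/16*h_C

Substituting h_B = 0 and rearranging gives the linear system (I - Q) h = 1:
  [1/2, -3/8] . (h_A, h_C) = 1
  [-1/2, 15/16] . (h_A, h_C) = 1

Solving yields:
  h_A = 14/3
  h_C = 32/9

Starting state is A, so the expected hitting time is h_A = 14/3.

Answer: 14/3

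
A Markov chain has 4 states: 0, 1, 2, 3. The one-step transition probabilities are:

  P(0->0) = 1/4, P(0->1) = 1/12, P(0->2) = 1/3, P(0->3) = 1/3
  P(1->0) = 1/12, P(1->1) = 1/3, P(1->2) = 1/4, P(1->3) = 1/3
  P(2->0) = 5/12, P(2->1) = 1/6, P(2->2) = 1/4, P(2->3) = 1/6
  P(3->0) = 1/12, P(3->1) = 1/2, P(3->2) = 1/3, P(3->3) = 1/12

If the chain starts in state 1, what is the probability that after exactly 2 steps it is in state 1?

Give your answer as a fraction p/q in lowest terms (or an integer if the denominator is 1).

Computing P^2 by repeated multiplication:
P^1 =
  0: [1/4, 1/12, 1/3, 1/3]
  1: [1/12, 1/3, 1/4, 1/3]
  2: [5/12, 1/6, 1/4, 1/6]
  3: [1/12, 1/2, 1/3, 1/12]
P^2 =
  0: [17/72, 13/48, 43/144, 7/36]
  1: [13/72, 47/144, 41/144, 5/24]
  2: [17/72, 31/144, 43/144, 1/4]
  3: [5/24, 13/48, 19/72, 37/144]

(P^2)[1 -> 1] = 47/144

Answer: 47/144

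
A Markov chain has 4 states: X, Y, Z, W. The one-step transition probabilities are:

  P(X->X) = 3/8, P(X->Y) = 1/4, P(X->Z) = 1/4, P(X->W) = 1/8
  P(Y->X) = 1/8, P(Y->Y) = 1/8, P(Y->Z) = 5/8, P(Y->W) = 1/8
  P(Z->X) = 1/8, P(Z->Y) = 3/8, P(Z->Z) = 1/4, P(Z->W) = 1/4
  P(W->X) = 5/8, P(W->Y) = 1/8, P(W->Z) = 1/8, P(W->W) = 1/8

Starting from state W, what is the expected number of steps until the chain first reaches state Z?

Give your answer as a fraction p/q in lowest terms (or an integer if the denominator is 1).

Answer: 56/15

Derivation:
Let h_i = expected steps to first reach Z from state i.
Boundary: h_Z = 0.
First-step equations for the other states:
  h_X = 1 + 3/8*h_X + 1/4*h_Y + 1/4*h_Z + 1/8*h_W
  h_Y = 1 + 1/8*h_X + 1/8*h_Y + 5/8*h_Z + 1/8*h_W
  h_W = 1 + 5/8*h_X + 1/8*h_Y + 1/8*h_Z + 1/8*h_W

Substituting h_Z = 0 and rearranging gives the linear system (I - Q) h = 1:
  [5/8, -1/4, -1/8] . (h_X, h_Y, h_W) = 1
  [-1/8, 7/8, -1/8] . (h_X, h_Y, h_W) = 1
  [-5/8, -1/8, 7/8] . (h_X, h_Y, h_W) = 1

Solving yields:
  h_X = 16/5
  h_Y = 32/15
  h_W = 56/15

Starting state is W, so the expected hitting time is h_W = 56/15.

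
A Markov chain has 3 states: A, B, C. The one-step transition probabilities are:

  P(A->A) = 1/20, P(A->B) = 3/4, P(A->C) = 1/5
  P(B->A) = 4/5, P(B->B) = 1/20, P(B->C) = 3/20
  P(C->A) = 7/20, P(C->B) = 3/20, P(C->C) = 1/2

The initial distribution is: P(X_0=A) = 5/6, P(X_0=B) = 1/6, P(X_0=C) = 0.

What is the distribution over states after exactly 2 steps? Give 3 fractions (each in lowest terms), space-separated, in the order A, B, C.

Propagating the distribution step by step (d_{t+1} = d_t * P):
d_0 = (A=5/6, B=1/6, C=0)
  d_1[A] = 5/6*1/20 + 1/6*4/5 + 0*7/20 = 7/40
  d_1[B] = 5/6*3/4 + 1/6*1/20 + 0*3/20 = 19/30
  d_1[C] = 5/6*1/5 + 1/6*3/20 + 0*1/2 = 23/120
d_1 = (A=7/40, B=19/30, C=23/120)
  d_2[A] = 7/40*1/20 + 19/30*4/5 + 23/120*7/20 = 233/400
  d_2[B] = 7/40*3/4 + 19/30*1/20 + 23/120*3/20 = 23/120
  d_2[C] = 7/40*1/5 + 19/30*3/20 + 23/120*1/2 = 271/1200
d_2 = (A=233/400, B=23/120, C=271/1200)

Answer: 233/400 23/120 271/1200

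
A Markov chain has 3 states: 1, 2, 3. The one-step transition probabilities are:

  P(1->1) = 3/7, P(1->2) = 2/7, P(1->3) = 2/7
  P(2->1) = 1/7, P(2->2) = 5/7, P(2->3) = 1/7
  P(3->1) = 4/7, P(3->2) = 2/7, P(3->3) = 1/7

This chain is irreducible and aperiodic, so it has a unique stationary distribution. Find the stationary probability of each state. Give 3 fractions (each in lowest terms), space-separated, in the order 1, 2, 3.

The stationary distribution satisfies pi = pi * P, i.e.:
  pi_1 = 3/7*pi_1 + 1/7*pi_2 + 4/7*pi_3
  pi_2 = 2/7*pi_1 + 5/7*pi_2 + 2/7*pi_3
  pi_3 = 2/7*pi_1 + 1/7*pi_2 + 1/7*pi_3
with normalization: pi_1 + pi_2 + pi_3 = 1.

Using the first 2 balance equations plus normalization, the linear system A*pi = b is:
  [-4/7, 1/7, 4/7] . pi = 0
  [2/7, -2/7, 2/7] . pi = 0
  [1, 1, 1] . pi = 1

Solving yields:
  pi_1 = 5/16
  pi_2 = 1/2
  pi_3 = 3/16

Verification (pi * P):
  5/16*3/7 + 1/2*1/7 + 3/16*4/7 = 5/16 = pi_1  (ok)
  5/16*2/7 + 1/2*5/7 + 3/16*2/7 = 1/2 = pi_2  (ok)
  5/16*2/7 + 1/2*1/7 + 3/16*1/7 = 3/16 = pi_3  (ok)

Answer: 5/16 1/2 3/16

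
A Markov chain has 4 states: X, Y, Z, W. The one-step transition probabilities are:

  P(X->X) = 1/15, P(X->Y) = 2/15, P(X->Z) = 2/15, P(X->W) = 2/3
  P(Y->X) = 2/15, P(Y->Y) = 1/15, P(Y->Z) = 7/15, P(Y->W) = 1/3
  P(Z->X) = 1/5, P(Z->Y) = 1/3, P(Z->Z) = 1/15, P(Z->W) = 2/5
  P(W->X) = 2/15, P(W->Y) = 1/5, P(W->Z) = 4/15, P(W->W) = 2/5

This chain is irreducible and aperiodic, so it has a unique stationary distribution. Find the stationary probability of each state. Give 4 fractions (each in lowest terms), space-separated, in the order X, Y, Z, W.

Answer: 677/4837 950/4837 1158/4837 2052/4837

Derivation:
The stationary distribution satisfies pi = pi * P, i.e.:
  pi_X = 1/15*pi_X + 2/15*pi_Y + 1/5*pi_Z + 2/15*pi_W
  pi_Y = 2/15*pi_X + 1/15*pi_Y + 1/3*pi_Z + 1/5*pi_W
  pi_Z = 2/15*pi_X + 7/15*pi_Y + 1/15*pi_Z + 4/15*pi_W
  pi_W = 2/3*pi_X + 1/3*pi_Y + 2/5*pi_Z + 2/5*pi_W
with normalization: pi_X + pi_Y + pi_Z + pi_W = 1.

Using the first 3 balance equations plus normalization, the linear system A*pi = b is:
  [-14/15, 2/15, 1/5, 2/15] . pi = 0
  [2/15, -14/15, 1/3, 1/5] . pi = 0
  [2/15, 7/15, -14/15, 4/15] . pi = 0
  [1, 1, 1, 1] . pi = 1

Solving yields:
  pi_X = 677/4837
  pi_Y = 950/4837
  pi_Z = 1158/4837
  pi_W = 2052/4837

Verification (pi * P):
  677/4837*1/15 + 950/4837*2/15 + 1158/4837*1/5 + 2052/4837*2/15 = 677/4837 = pi_X  (ok)
  677/4837*2/15 + 950/4837*1/15 + 1158/4837*1/3 + 2052/4837*1/5 = 950/4837 = pi_Y  (ok)
  677/4837*2/15 + 950/4837*7/15 + 1158/4837*1/15 + 2052/4837*4/15 = 1158/4837 = pi_Z  (ok)
  677/4837*2/3 + 950/4837*1/3 + 1158/4837*2/5 + 2052/4837*2/5 = 2052/4837 = pi_W  (ok)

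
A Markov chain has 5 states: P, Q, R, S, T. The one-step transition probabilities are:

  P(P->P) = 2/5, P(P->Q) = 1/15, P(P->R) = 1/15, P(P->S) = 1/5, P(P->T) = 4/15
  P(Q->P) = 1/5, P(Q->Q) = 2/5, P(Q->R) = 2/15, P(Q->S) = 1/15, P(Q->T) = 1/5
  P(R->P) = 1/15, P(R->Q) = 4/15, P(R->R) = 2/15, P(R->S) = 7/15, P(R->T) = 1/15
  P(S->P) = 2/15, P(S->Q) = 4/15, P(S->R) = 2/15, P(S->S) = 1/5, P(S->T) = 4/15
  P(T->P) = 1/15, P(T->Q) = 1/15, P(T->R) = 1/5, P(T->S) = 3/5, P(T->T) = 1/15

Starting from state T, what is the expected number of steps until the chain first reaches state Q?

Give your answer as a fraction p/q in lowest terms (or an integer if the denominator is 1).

Let h_i = expected steps to first reach Q from state i.
Boundary: h_Q = 0.
First-step equations for the other states:
  h_P = 1 + 2/5*h_P + 1/15*h_Q + 1/15*h_R + 1/5*h_S + 4/15*h_T
  h_R = 1 + 1/15*h_P + 4/15*h_Q + 2/15*h_R + 7/15*h_S + 1/15*h_T
  h_S = 1 + 2/15*h_P + 4/15*h_Q + 2/15*h_R + 1/5*h_S + 4/15*h_T
  h_T = 1 + 1/15*h_P + 1/15*h_Q + 1/5*h_R + 3/5*h_S + 1/15*h_T

Substituting h_Q = 0 and rearranging gives the linear system (I - Q) h = 1:
  [3/5, -1/15, -1/5, -4/15] . (h_P, h_R, h_S, h_T) = 1
  [-1/15, 13/15, -7/15, -1/15] . (h_P, h_R, h_S, h_T) = 1
  [-2/15, -2/15, 4/5, -4/15] . (h_P, h_R, h_S, h_T) = 1
  [-1/15, -1/5, -3/5, 14/15] . (h_P, h_R, h_S, h_T) = 1

Solving yields:
  h_P = 2385/367
  h_R = 3555/734
  h_S = 3735/734
  h_T = 2145/367

Starting state is T, so the expected hitting time is h_T = 2145/367.

Answer: 2145/367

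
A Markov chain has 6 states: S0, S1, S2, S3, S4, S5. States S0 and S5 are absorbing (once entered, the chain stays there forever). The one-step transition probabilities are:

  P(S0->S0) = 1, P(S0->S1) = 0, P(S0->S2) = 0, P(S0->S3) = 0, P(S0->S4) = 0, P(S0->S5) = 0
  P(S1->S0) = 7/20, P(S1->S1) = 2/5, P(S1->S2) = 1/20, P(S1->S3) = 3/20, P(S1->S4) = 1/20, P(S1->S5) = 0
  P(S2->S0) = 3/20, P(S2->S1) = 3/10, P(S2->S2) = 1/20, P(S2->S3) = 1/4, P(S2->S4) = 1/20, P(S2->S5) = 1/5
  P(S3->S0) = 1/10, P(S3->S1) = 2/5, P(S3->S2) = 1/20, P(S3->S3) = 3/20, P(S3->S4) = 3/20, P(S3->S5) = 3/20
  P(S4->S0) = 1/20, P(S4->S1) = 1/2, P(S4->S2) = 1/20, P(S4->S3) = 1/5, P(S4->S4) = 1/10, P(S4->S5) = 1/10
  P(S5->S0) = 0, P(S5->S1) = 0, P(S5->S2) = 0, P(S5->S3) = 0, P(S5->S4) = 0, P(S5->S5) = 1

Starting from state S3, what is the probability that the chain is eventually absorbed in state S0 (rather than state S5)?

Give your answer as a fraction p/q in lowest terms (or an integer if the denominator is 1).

Answer: 16855/24214

Derivation:
Let a_i = P(absorbed in S0 | start in state i).
Boundary conditions: a_S0 = 1, a_S5 = 0.
For each transient state i, a_i = sum_j P(i->j) * a_j:
  a_S1 = 7/20*a_S0 + 2/5*a_S1 + 1/20*a_S2 + 3/20*a_S3 + 1/20*a_S4 + 0*a_S5
  a_S2 = 3/20*a_S0 + 3/10*a_S1 + 1/20*a_S2 + 1/4*a_S3 + 1/20*a_S4 + 1/5*a_S5
  a_S3 = 1/10*a_S0 + 2/5*a_S1 + 1/20*a_S2 + 3/20*a_S3 + 3/20*a_S4 + 3/20*a_S5
  a_S4 = 1/20*a_S0 + 1/2*a_S1 + 1/20*a_S2 + 1/5*a_S3 + 1/10*a_S4 + 1/10*a_S5

Substituting a_S0 = 1 and a_S5 = 0, rearrange to (I - Q) a = r where r[i] = P(i -> S0):
  [3/5, -1/20, -3/20, -1/20] . (a_S1, a_S2, a_S3, a_S4) = 7/20
  [-3/10, 19/20, -1/4, -1/20] . (a_S1, a_S2, a_S3, a_S4) = 3/20
  [-2/5, -1/20, 17/20, -3/20] . (a_S1, a_S2, a_S3, a_S4) = 1/10
  [-1/2, -1/20, -1/5, 9/10] . (a_S1, a_S2, a_S3, a_S4) = 1/20

Solving yields:
  a_S1 = 21137/24214
  a_S2 = 7933/12107
  a_S3 = 16855/24214
  a_S4 = 17715/24214

Starting state is S3, so the absorption probability is a_S3 = 16855/24214.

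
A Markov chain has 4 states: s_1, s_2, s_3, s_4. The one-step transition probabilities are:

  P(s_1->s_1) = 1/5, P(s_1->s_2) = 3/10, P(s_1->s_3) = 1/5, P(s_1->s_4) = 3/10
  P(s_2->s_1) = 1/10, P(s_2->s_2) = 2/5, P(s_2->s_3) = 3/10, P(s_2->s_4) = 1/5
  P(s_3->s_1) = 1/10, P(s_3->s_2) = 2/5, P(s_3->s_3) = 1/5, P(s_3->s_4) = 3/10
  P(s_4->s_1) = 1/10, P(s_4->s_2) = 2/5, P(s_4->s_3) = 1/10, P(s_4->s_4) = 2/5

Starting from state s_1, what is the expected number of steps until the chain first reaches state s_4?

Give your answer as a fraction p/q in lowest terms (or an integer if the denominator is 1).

Let h_i = expected steps to first reach s_4 from state i.
Boundary: h_s_4 = 0.
First-step equations for the other states:
  h_s_1 = 1 + 1/5*h_s_1 + 3/10*h_s_2 + 1/5*h_s_3 + 3/10*h_s_4
  h_s_2 = 1 + 1/10*h_s_1 + 2/5*h_s_2 + 3/10*h_s_3 + 1/5*h_s_4
  h_s_3 = 1 + 1/10*h_s_1 + 2/5*h_s_2 + 1/5*h_s_3 + 3/10*h_s_4

Substituting h_s_4 = 0 and rearranging gives the linear system (I - Q) h = 1:
  [4/5, -3/10, -1/5] . (h_s_1, h_s_2, h_s_3) = 1
  [-1/10, 3/5, -3/10] . (h_s_1, h_s_2, h_s_3) = 1
  [-1/10, -2/5, 4/5] . (h_s_1, h_s_2, h_s_3) = 1

Solving yields:
  h_s_1 = 178/47
  h_s_2 = 198/47
  h_s_3 = 180/47

Starting state is s_1, so the expected hitting time is h_s_1 = 178/47.

Answer: 178/47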